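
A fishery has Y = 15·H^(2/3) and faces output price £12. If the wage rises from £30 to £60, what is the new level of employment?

From P·MP_H = w with MP_H = 10·H^(-1/3), the labor demand is H(w) = (120/w)^(3).
At w = 30: H = 64. At w = 60: H = 8.

H* = 8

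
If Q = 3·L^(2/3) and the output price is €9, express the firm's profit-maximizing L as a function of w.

L(w) = 5832/w³

MP_L = (2/3)·3·L^(-1/3) = 2·L^(-1/3).
Setting P·MP_L = w: 18·L^(-1/3) = w.
Solving for L: L^(-1/3) = w/18, so L = (18/w)^(3).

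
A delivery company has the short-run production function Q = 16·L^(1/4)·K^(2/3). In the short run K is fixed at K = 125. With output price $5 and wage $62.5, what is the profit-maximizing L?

With K = 125, MP_L = (1/4)·16·L^(-3/4)·125^(2/3) = 100·L^(-3/4).
Profit maximization for a price taker requires P·MP_L = w: 5·100·L^(-3/4) = 62.5.
So L^(-3/4) = 0.125, which gives L = 16.

L* = 16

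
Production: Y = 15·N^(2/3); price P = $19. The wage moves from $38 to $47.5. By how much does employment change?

From P·MP_N = w with MP_N = 10·N^(-1/3), the labor demand is N(w) = (190/w)^(3).
At w = 38: N = 125. At w = 47.5: N = 64.
ΔN = 64 − 125 = -61.

ΔN = -61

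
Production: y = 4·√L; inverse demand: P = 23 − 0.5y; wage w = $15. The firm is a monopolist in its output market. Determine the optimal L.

Marginal revenue from the inverse demand is MR = 23 − y.
The marginal product is MP_L = 2·L^(-1/2).
A monopolist hires until marginal revenue product equals the wage: MR·MP_L = w.
At L, y = 4·√L. Substituting and solving: (23 − 4·√L)·2·L^(-1/2) = 15 gives L = 4.

L* = 4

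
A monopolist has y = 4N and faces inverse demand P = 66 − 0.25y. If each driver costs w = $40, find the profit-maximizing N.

N* = 28

Marginal revenue from the inverse demand is MR = 66 − 0.5y.
The marginal product is MP_N = 4.
A monopolist hires until marginal revenue product equals the wage: MR·MP_N = w.
(66 − 2N)·4 = 40, so N = 28.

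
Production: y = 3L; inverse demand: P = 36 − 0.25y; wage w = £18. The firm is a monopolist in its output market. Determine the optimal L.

Marginal revenue from the inverse demand is MR = 36 − 0.5y.
The marginal product is MP_L = 3.
A monopolist hires until marginal revenue product equals the wage: MR·MP_L = w.
(36 − 1.5L)·3 = 18, so L = 20.

L* = 20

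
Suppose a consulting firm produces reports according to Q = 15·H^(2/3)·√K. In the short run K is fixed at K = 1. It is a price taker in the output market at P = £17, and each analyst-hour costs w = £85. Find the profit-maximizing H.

H* = 8

With K = 1, MP_H = (2/3)·15·H^(-1/3)·1^(1/2) = 10·H^(-1/3).
Profit maximization for a price taker requires P·MP_H = w: 17·10·H^(-1/3) = 85.
So H^(-1/3) = 0.5, which gives H = 8.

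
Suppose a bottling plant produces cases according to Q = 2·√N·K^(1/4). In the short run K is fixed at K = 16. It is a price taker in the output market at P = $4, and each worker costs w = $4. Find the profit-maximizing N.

N* = 4

With K = 16, MP_N = (1/2)·2·N^(-1/2)·16^(1/4) = 2·N^(-1/2).
Profit maximization for a price taker requires P·MP_N = w: 4·2·N^(-1/2) = 4.
So N^(-1/2) = 0.5, which gives N = 4.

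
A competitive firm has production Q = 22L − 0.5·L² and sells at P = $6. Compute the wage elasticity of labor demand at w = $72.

From P·MP_L = w with MP_L = 22 − L, labor demand is L(w) = 22 − w/6.
dL/dw = −1/(6) = -1/6.
At w = 72, L = 10, so ε = (dL/dw)·(w/L) = (-1/6)·(72/10) = -1.2.

ε = -1.2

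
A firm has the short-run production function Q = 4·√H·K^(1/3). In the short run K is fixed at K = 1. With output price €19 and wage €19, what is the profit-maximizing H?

With K = 1, MP_H = (1/2)·4·H^(-1/2)·1^(1/3) = 2·H^(-1/2).
Profit maximization for a price taker requires P·MP_H = w: 19·2·H^(-1/2) = 19.
So H^(-1/2) = 0.5, which gives H = 4.

H* = 4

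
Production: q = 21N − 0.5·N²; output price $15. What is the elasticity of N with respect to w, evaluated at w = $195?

ε = -1.625

From P·MP_N = w with MP_N = 21 − N, labor demand is N(w) = 21 − w/15.
dN/dw = −1/(15) = -1/15.
At w = 195, N = 8, so ε = (dN/dw)·(w/N) = (-1/15)·(195/8) = -1.625.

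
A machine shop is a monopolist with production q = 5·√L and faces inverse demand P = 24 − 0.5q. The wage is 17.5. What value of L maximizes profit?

Marginal revenue from the inverse demand is MR = 24 − q.
The marginal product is MP_L = 2.5·L^(-1/2).
A monopolist hires until marginal revenue product equals the wage: MR·MP_L = w.
At L, q = 5·√L. Substituting and solving: (24 − 5·√L)·2.5·L^(-1/2) = 17.5 gives L = 4.

L* = 4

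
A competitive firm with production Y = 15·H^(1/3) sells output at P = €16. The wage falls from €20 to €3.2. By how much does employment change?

ΔH = 117

From P·MP_H = w with MP_H = 5·H^(-2/3), the labor demand is H(w) = (80/w)^(3/2).
At w = 20: H = 8. At w = 3.2: H = 125.
ΔH = 125 − 8 = 117.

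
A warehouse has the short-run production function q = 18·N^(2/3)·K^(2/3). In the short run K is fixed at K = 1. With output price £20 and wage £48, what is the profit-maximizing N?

With K = 1, MP_N = (2/3)·18·N^(-1/3)·1^(2/3) = 12·N^(-1/3).
Profit maximization for a price taker requires P·MP_N = w: 20·12·N^(-1/3) = 48.
So N^(-1/3) = 0.2, which gives N = 125.

N* = 125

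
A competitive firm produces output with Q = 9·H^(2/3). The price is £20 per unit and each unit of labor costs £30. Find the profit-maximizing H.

H* = 64

MP_H = (2/3)·9·H^(-1/3) = 6·H^(-1/3).
Profit maximization for a price taker requires P·MP_H = w: 20·6·H^(-1/3) = 30.
So H^(-1/3) = 0.25, which gives H = 64.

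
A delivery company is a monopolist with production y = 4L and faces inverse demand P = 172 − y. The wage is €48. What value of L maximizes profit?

Marginal revenue from the inverse demand is MR = 172 − 2y.
The marginal product is MP_L = 4.
A monopolist hires until marginal revenue product equals the wage: MR·MP_L = w.
(172 − 8L)·4 = 48, so L = 20.

L* = 20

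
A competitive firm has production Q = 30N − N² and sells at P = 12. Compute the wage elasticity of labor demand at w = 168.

From P·MP_N = w with MP_N = 30 − 2N, labor demand is N(w) = (30 − w/12)/2.
dN/dw = −1/(24) = -1/24.
At w = 168, N = 8, so ε = (dN/dw)·(w/N) = (-1/24)·(168/8) = -0.875.

ε = -0.875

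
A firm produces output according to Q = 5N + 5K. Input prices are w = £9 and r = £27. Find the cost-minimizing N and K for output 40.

N* = 8, K* = 0

The inputs are perfect substitutes, so the firm uses whichever has the lower cost per unit of output.
Cost per unit of output via N is w/5 = 1.8; via K it is r/5 = 5.4. N is cheaper.
Producing Q = 40 with N alone: N = 8, K = 0.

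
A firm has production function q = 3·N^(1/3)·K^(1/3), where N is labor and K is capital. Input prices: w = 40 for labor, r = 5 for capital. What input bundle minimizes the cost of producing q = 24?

N* = 8, K* = 64

Cost minimization requires the marginal rate of technical substitution to equal the input-price ratio: MP_N/MP_K = w/r.
Here MP_N/MP_K = (1/3)·(K/N)/(1/3) = (K/N). Setting this equal to 40/5 = 8 gives K = 8N.
Substituting into q = 24: 3·N^(1/3)·(8N)^(1/3) = 24.
Solving, N = 8 and K = 64.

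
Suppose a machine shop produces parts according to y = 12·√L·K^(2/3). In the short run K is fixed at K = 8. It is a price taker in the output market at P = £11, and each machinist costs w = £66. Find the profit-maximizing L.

L* = 16

With K = 8, MP_L = (1/2)·12·L^(-1/2)·8^(2/3) = 24·L^(-1/2).
Profit maximization for a price taker requires P·MP_L = w: 11·24·L^(-1/2) = 66.
So L^(-1/2) = 0.25, which gives L = 16.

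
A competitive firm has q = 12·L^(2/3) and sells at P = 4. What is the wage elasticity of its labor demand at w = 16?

ε = -3

MP_L = (2/3)·12·L^(-1/3), so P·MP_L = w gives 32·L^(-1/3) = w.
Solving, L(w) = (32/w)^(3). This is a constant-elasticity form: L ∝ w^(−3), so ε = −3.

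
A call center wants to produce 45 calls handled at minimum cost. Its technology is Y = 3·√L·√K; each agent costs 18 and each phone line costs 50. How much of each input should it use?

L* = 25, K* = 9

Cost minimization requires the marginal rate of technical substitution to equal the input-price ratio: MP_L/MP_K = w/r.
Here MP_L/MP_K = (1/2)·(K/L)/(1/2) = (K/L). Setting this equal to 18/50 = 0.36 gives K = 0.36L.
Substituting into Y = 45: 3·L^(1/2)·(0.36L)^(1/2) = 45.
Solving, L = 25 and K = 9.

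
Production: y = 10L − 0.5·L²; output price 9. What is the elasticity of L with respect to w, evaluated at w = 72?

From P·MP_L = w with MP_L = 10 − L, labor demand is L(w) = 10 − w/9.
dL/dw = −1/(9) = -1/9.
At w = 72, L = 2, so ε = (dL/dw)·(w/L) = (-1/9)·(72/2) = -4.

ε = -4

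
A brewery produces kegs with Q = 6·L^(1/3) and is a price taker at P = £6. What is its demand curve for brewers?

MP_L = (1/3)·6·L^(-2/3) = 2·L^(-2/3).
Setting P·MP_L = w: 12·L^(-2/3) = w.
Solving for L: L^(-2/3) = w/12, so L = (12/w)^(3/2).

L(w) = (12/w)^(3/2)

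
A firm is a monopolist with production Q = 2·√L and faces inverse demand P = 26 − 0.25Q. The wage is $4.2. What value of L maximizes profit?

Marginal revenue from the inverse demand is MR = 26 − 0.5Q.
The marginal product is MP_L = L^(-1/2).
A monopolist hires until marginal revenue product equals the wage: MR·MP_L = w.
At L, Q = 2·√L. Substituting and solving: (26 − √L)·L^(-1/2) = 4.2 gives L = 25.

L* = 25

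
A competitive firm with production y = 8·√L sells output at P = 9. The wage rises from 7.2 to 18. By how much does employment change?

ΔL = -21

From P·MP_L = w with MP_L = 4·L^(-1/2), the labor demand is L(w) = (36/w)^(2).
At w = 7.2: L = 25. At w = 18: L = 4.
ΔL = 4 − 25 = -21.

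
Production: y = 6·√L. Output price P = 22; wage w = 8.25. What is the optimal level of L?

MP_L = (1/2)·6·L^(-1/2) = 3·L^(-1/2).
Profit maximization for a price taker requires P·MP_L = w: 22·3·L^(-1/2) = 8.25.
So L^(-1/2) = 0.125, which gives L = 64.

L* = 64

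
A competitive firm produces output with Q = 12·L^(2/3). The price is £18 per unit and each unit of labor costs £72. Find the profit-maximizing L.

L* = 8

MP_L = (2/3)·12·L^(-1/3) = 8·L^(-1/3).
Profit maximization for a price taker requires P·MP_L = w: 18·8·L^(-1/3) = 72.
So L^(-1/3) = 0.5, which gives L = 8.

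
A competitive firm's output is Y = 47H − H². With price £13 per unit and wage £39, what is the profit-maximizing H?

The marginal product of H is MP_H = 47 − 2H.
A price-taking firm hires until the value of the marginal product equals the wage: P·MP_H = w, so 13·(47 − 2H) = 39.
Then 47 − 2H = 3, giving H = 22.

H* = 22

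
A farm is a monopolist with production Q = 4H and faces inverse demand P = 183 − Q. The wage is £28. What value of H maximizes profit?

H* = 22

Marginal revenue from the inverse demand is MR = 183 − 2Q.
The marginal product is MP_H = 4.
A monopolist hires until marginal revenue product equals the wage: MR·MP_H = w.
(183 − 8H)·4 = 28, so H = 22.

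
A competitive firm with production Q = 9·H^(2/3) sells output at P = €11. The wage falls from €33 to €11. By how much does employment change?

ΔH = 208

From P·MP_H = w with MP_H = 6·H^(-1/3), the labor demand is H(w) = (66/w)^(3).
At w = 33: H = 8. At w = 11: H = 216.
ΔH = 216 − 8 = 208.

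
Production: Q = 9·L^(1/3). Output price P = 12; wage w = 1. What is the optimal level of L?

MP_L = (1/3)·9·L^(-2/3) = 3·L^(-2/3).
Profit maximization for a price taker requires P·MP_L = w: 12·3·L^(-2/3) = 1.
So L^(-2/3) = 1/36, which gives L = 216.

L* = 216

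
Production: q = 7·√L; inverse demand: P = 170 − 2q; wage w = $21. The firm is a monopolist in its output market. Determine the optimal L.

Marginal revenue from the inverse demand is MR = 170 − 4q.
The marginal product is MP_L = 3.5·L^(-1/2).
A monopolist hires until marginal revenue product equals the wage: MR·MP_L = w.
At L, q = 7·√L. Substituting and solving: (170 − 28·√L)·3.5·L^(-1/2) = 21 gives L = 25.

L* = 25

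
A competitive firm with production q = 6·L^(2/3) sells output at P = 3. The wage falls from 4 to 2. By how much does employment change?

ΔL = 189

From P·MP_L = w with MP_L = 4·L^(-1/3), the labor demand is L(w) = (12/w)^(3).
At w = 4: L = 27. At w = 2: L = 216.
ΔL = 216 − 27 = 189.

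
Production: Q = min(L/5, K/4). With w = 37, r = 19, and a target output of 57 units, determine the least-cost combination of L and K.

With a fixed-proportions technology, the cost-minimizing bundle uses no slack in either input: L/5 = K/4 = Q.
So L = 5·57 = 285 and K = 4·57 = 228.

L* = 285, K* = 228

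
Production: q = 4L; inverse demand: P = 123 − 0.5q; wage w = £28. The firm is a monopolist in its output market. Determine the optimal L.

Marginal revenue from the inverse demand is MR = 123 − q.
The marginal product is MP_L = 4.
A monopolist hires until marginal revenue product equals the wage: MR·MP_L = w.
(123 − 4L)·4 = 28, so L = 29.

L* = 29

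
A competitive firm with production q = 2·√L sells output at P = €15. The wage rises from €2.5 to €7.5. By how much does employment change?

ΔL = -32

From P·MP_L = w with MP_L = L^(-1/2), the labor demand is L(w) = (15/w)^(2).
At w = 2.5: L = 36. At w = 7.5: L = 4.
ΔL = 4 − 36 = -32.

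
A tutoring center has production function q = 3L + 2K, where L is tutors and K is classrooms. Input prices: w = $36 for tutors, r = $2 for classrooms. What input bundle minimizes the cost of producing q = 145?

L* = 0, K* = 72.5

The inputs are perfect substitutes, so the firm uses whichever has the lower cost per unit of output.
Cost per unit of output via L is w/3 = 12; via K it is r/2 = 1. K is cheaper.
Producing q = 145 with K alone: L = 0, K = 72.5.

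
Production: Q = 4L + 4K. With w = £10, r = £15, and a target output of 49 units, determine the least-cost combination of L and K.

The inputs are perfect substitutes, so the firm uses whichever has the lower cost per unit of output.
Cost per unit of output via L is w/4 = 2.5; via K it is r/4 = 3.75. L is cheaper.
Producing Q = 49 with L alone: L = 12.25, K = 0.

L* = 12.25, K* = 0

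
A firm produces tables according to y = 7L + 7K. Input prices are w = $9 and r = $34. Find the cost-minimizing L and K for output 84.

The inputs are perfect substitutes, so the firm uses whichever has the lower cost per unit of output.
Cost per unit of output via L is w/7 = 9/7; via K it is r/7 = 34/7. L is cheaper.
Producing y = 84 with L alone: L = 12, K = 0.

L* = 12, K* = 0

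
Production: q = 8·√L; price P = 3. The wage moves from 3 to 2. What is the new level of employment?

From P·MP_L = w with MP_L = 4·L^(-1/2), the labor demand is L(w) = (12/w)^(2).
At w = 3: L = 16. At w = 2: L = 36.

L* = 36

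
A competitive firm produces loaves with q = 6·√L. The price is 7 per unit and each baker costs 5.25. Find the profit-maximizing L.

MP_L = (1/2)·6·L^(-1/2) = 3·L^(-1/2).
Profit maximization for a price taker requires P·MP_L = w: 7·3·L^(-1/2) = 5.25.
So L^(-1/2) = 0.25, which gives L = 16.

L* = 16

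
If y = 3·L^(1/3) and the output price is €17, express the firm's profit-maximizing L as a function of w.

MP_L = (1/3)·3·L^(-2/3) = L^(-2/3).
Setting P·MP_L = w: 17·L^(-2/3) = w.
Solving for L: L^(-2/3) = w/17, so L = (17/w)^(3/2).

L(w) = (17/w)^(3/2)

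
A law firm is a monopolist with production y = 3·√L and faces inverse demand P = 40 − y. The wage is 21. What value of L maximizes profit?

L* = 4

Marginal revenue from the inverse demand is MR = 40 − 2y.
The marginal product is MP_L = 1.5·L^(-1/2).
A monopolist hires until marginal revenue product equals the wage: MR·MP_L = w.
At L, y = 3·√L. Substituting and solving: (40 − 6·√L)·1.5·L^(-1/2) = 21 gives L = 4.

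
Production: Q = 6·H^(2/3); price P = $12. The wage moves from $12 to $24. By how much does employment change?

From P·MP_H = w with MP_H = 4·H^(-1/3), the labor demand is H(w) = (48/w)^(3).
At w = 12: H = 64. At w = 24: H = 8.
ΔH = 8 − 64 = -56.

ΔH = -56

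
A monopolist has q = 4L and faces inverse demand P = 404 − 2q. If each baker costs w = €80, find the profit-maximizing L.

Marginal revenue from the inverse demand is MR = 404 − 4q.
The marginal product is MP_L = 4.
A monopolist hires until marginal revenue product equals the wage: MR·MP_L = w.
(404 − 16L)·4 = 80, so L = 24.

L* = 24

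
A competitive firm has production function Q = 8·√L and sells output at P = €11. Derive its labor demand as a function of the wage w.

MP_L = (1/2)·8·L^(-1/2) = 4·L^(-1/2).
Setting P·MP_L = w: 44·L^(-1/2) = w.
Solving for L: L^(-1/2) = w/44, so L = (44/w)^(2).

L(w) = 1936/w²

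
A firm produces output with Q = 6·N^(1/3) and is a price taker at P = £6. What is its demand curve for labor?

N(w) = (12/w)^(3/2)

MP_N = (1/3)·6·N^(-2/3) = 2·N^(-2/3).
Setting P·MP_N = w: 12·N^(-2/3) = w.
Solving for N: N^(-2/3) = w/12, so N = (12/w)^(3/2).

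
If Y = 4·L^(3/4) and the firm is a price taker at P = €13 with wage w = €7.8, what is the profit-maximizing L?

L* = 625

MP_L = (3/4)·4·L^(-1/4) = 3·L^(-1/4).
Profit maximization for a price taker requires P·MP_L = w: 13·3·L^(-1/4) = 7.8.
So L^(-1/4) = 0.2, which gives L = 625.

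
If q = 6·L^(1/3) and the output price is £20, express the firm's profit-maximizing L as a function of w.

L(w) = (40/w)^(3/2)

MP_L = (1/3)·6·L^(-2/3) = 2·L^(-2/3).
Setting P·MP_L = w: 40·L^(-2/3) = w.
Solving for L: L^(-2/3) = w/40, so L = (40/w)^(3/2).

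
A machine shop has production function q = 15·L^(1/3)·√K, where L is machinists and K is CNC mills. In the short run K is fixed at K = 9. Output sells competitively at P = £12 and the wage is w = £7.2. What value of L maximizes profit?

L* = 125

With K = 9, MP_L = (1/3)·15·L^(-2/3)·9^(1/2) = 15·L^(-2/3).
Profit maximization for a price taker requires P·MP_L = w: 12·15·L^(-2/3) = 7.2.
So L^(-2/3) = 0.04, which gives L = 125.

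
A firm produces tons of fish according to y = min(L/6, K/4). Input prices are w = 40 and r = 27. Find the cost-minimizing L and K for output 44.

L* = 264, K* = 176

With a fixed-proportions technology, the cost-minimizing bundle uses no slack in either input: L/6 = K/4 = y.
So L = 6·44 = 264 and K = 4·44 = 176.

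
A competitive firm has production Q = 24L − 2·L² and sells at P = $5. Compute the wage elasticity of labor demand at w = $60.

From P·MP_L = w with MP_L = 24 − 4L, labor demand is L(w) = (24 − w/5)/4.
dL/dw = −1/(20) = -0.05.
At w = 60, L = 3, so ε = (dL/dw)·(w/L) = (-0.05)·(60/3) = -1.

ε = -1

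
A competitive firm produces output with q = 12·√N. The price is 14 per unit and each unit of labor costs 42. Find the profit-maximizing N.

N* = 4

MP_N = (1/2)·12·N^(-1/2) = 6·N^(-1/2).
Profit maximization for a price taker requires P·MP_N = w: 14·6·N^(-1/2) = 42.
So N^(-1/2) = 0.5, which gives N = 4.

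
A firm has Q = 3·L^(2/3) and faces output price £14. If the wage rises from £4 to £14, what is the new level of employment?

From P·MP_L = w with MP_L = 2·L^(-1/3), the labor demand is L(w) = (28/w)^(3).
At w = 4: L = 343. At w = 14: L = 8.

L* = 8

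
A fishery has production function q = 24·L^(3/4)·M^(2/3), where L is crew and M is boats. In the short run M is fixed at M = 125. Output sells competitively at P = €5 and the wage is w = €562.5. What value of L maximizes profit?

L* = 256

With M = 125, MP_L = (3/4)·24·L^(-1/4)·125^(2/3) = 450·L^(-1/4).
Profit maximization for a price taker requires P·MP_L = w: 5·450·L^(-1/4) = 562.5.
So L^(-1/4) = 0.25, which gives L = 256.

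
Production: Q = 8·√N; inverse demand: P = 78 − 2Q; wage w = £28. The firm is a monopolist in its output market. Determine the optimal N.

N* = 4

Marginal revenue from the inverse demand is MR = 78 − 4Q.
The marginal product is MP_N = 4·N^(-1/2).
A monopolist hires until marginal revenue product equals the wage: MR·MP_N = w.
At N, Q = 8·√N. Substituting and solving: (78 − 32·√N)·4·N^(-1/2) = 28 gives N = 4.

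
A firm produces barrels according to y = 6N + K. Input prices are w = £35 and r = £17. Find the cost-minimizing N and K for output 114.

N* = 19, K* = 0

The inputs are perfect substitutes, so the firm uses whichever has the lower cost per unit of output.
Cost per unit of output via N is 35/6; via K it is 17. N is cheaper.
Producing y = 114 with N alone: N = 19, K = 0.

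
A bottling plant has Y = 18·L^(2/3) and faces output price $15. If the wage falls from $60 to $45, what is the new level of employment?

From P·MP_L = w with MP_L = 12·L^(-1/3), the labor demand is L(w) = (180/w)^(3).
At w = 60: L = 27. At w = 45: L = 64.

L* = 64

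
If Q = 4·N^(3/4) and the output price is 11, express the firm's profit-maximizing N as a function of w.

N(w) = 1185921/w^(4)

MP_N = (3/4)·4·N^(-1/4) = 3·N^(-1/4).
Setting P·MP_N = w: 33·N^(-1/4) = w.
Solving for N: N^(-1/4) = w/33, so N = (33/w)^(4).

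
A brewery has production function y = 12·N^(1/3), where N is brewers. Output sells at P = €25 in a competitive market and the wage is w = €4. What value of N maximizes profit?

N* = 125

MP_N = (1/3)·12·N^(-2/3) = 4·N^(-2/3).
Profit maximization for a price taker requires P·MP_N = w: 25·4·N^(-2/3) = 4.
So N^(-2/3) = 0.04, which gives N = 125.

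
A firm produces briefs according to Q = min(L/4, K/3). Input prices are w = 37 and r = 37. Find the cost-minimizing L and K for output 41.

With a fixed-proportions technology, the cost-minimizing bundle uses no slack in either input: L/4 = K/3 = Q.
So L = 4·41 = 164 and K = 3·41 = 123.

L* = 164, K* = 123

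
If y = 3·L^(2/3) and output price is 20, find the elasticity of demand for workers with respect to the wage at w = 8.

ε = -3

MP_L = (2/3)·3·L^(-1/3), so P·MP_L = w gives 40·L^(-1/3) = w.
Solving, L(w) = (40/w)^(3). This is a constant-elasticity form: L ∝ w^(−3), so ε = −3.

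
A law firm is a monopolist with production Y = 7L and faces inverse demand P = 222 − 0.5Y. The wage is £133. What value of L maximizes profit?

L* = 29

Marginal revenue from the inverse demand is MR = 222 − Y.
The marginal product is MP_L = 7.
A monopolist hires until marginal revenue product equals the wage: MR·MP_L = w.
(222 − 7L)·7 = 133, so L = 29.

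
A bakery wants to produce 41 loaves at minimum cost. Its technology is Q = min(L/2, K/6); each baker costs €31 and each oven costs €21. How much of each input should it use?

L* = 82, K* = 246

With a fixed-proportions technology, the cost-minimizing bundle uses no slack in either input: L/2 = K/6 = Q.
So L = 2·41 = 82 and K = 6·41 = 246.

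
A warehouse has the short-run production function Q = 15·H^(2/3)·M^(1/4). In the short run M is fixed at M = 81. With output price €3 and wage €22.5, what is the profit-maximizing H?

H* = 64

With M = 81, MP_H = (2/3)·15·H^(-1/3)·81^(1/4) = 30·H^(-1/3).
Profit maximization for a price taker requires P·MP_H = w: 3·30·H^(-1/3) = 22.5.
So H^(-1/3) = 0.25, which gives H = 64.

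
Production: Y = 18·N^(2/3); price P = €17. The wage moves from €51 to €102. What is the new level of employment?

From P·MP_N = w with MP_N = 12·N^(-1/3), the labor demand is N(w) = (204/w)^(3).
At w = 51: N = 64. At w = 102: N = 8.

N* = 8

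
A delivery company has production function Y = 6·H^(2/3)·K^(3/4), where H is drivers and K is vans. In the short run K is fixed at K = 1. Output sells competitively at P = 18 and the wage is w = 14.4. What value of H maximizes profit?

With K = 1, MP_H = (2/3)·6·H^(-1/3)·1^(3/4) = 4·H^(-1/3).
Profit maximization for a price taker requires P·MP_H = w: 18·4·H^(-1/3) = 14.4.
So H^(-1/3) = 0.2, which gives H = 125.

H* = 125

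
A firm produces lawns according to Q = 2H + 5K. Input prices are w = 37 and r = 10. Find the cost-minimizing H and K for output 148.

H* = 0, K* = 29.6

The inputs are perfect substitutes, so the firm uses whichever has the lower cost per unit of output.
Cost per unit of output via H is w/2 = 18.5; via K it is r/5 = 2. K is cheaper.
Producing Q = 148 with K alone: H = 0, K = 29.6.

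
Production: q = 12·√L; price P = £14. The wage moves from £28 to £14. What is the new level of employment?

From P·MP_L = w with MP_L = 6·L^(-1/2), the labor demand is L(w) = (84/w)^(2).
At w = 28: L = 9. At w = 14: L = 36.

L* = 36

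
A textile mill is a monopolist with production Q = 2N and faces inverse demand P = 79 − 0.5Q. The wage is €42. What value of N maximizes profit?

Marginal revenue from the inverse demand is MR = 79 − Q.
The marginal product is MP_N = 2.
A monopolist hires until marginal revenue product equals the wage: MR·MP_N = w.
(79 − 2N)·2 = 42, so N = 29.

N* = 29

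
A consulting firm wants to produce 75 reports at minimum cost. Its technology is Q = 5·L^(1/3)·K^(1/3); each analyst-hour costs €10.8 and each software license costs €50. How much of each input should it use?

L* = 125, K* = 27

Cost minimization requires the marginal rate of technical substitution to equal the input-price ratio: MP_L/MP_K = w/r.
Here MP_L/MP_K = (1/3)·(K/L)/(1/3) = (K/L). Setting this equal to 10.8/50 = 0.216 gives K = 0.216L.
Substituting into Q = 75: 5·L^(1/3)·(0.216L)^(1/3) = 75.
Solving, L = 125 and K = 27.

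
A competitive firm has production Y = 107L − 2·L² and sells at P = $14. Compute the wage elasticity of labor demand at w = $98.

ε = -0.07

From P·MP_L = w with MP_L = 107 − 4L, labor demand is L(w) = (107 − w/14)/4.
dL/dw = −1/(56) = -1/56.
At w = 98, L = 25, so ε = (dL/dw)·(w/L) = (-1/56)·(98/25) = -0.07.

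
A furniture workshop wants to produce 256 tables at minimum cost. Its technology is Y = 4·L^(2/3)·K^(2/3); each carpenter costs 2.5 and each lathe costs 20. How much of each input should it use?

L* = 64, K* = 8

Cost minimization requires the marginal rate of technical substitution to equal the input-price ratio: MP_L/MP_K = w/r.
Here MP_L/MP_K = (2/3)·(K/L)/(2/3) = (K/L). Setting this equal to 2.5/20 = 0.125 gives K = 0.125L.
Substituting into Y = 256: 4·L^(2/3)·(0.125L)^(2/3) = 256.
Solving, L = 64 and K = 8.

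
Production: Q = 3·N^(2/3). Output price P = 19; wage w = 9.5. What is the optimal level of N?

MP_N = (2/3)·3·N^(-1/3) = 2·N^(-1/3).
Profit maximization for a price taker requires P·MP_N = w: 19·2·N^(-1/3) = 9.5.
So N^(-1/3) = 0.25, which gives N = 64.

N* = 64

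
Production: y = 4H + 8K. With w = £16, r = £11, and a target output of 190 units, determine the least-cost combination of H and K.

H* = 0, K* = 23.75

The inputs are perfect substitutes, so the firm uses whichever has the lower cost per unit of output.
Cost per unit of output via H is w/4 = 4; via K it is r/8 = 1.375. K is cheaper.
Producing y = 190 with K alone: H = 0, K = 23.75.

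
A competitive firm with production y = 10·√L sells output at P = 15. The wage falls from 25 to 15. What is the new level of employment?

From P·MP_L = w with MP_L = 5·L^(-1/2), the labor demand is L(w) = (75/w)^(2).
At w = 25: L = 9. At w = 15: L = 25.

L* = 25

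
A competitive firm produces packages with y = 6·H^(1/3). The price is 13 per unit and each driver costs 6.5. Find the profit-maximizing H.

H* = 8

MP_H = (1/3)·6·H^(-2/3) = 2·H^(-2/3).
Profit maximization for a price taker requires P·MP_H = w: 13·2·H^(-2/3) = 6.5.
So H^(-2/3) = 0.25, which gives H = 8.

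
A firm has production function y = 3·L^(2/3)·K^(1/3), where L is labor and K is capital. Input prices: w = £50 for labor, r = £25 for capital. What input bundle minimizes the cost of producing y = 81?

L* = 27, K* = 27

Cost minimization requires the marginal rate of technical substitution to equal the input-price ratio: MP_L/MP_K = w/r.
Here MP_L/MP_K = (2/3)·(K/L)/(1/3) = 2·(K/L). Setting this equal to 50/25 = 2 gives K = L.
Substituting into y = 81: 3·L^(2/3)·(L)^(1/3) = 81.
Solving, L = 27 and K = 27.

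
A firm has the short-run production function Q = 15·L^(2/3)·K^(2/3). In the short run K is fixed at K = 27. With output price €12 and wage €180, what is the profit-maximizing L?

With K = 27, MP_L = (2/3)·15·L^(-1/3)·27^(2/3) = 90·L^(-1/3).
Profit maximization for a price taker requires P·MP_L = w: 12·90·L^(-1/3) = 180.
So L^(-1/3) = 1/6, which gives L = 216.

L* = 216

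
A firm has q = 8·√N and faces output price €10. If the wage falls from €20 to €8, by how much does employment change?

From P·MP_N = w with MP_N = 4·N^(-1/2), the labor demand is N(w) = (40/w)^(2).
At w = 20: N = 4. At w = 8: N = 25.
ΔN = 25 − 4 = 21.

ΔN = 21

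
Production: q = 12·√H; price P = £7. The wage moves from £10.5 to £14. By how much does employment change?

From P·MP_H = w with MP_H = 6·H^(-1/2), the labor demand is H(w) = (42/w)^(2).
At w = 10.5: H = 16. At w = 14: H = 9.
ΔH = 9 − 16 = -7.

ΔH = -7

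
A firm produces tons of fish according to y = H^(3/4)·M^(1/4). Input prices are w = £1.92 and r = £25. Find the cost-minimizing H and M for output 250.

Cost minimization requires the marginal rate of technical substitution to equal the input-price ratio: MP_H/MP_M = w/r.
Here MP_H/MP_M = (3/4)·(M/H)/(1/4) = 3·(M/H). Setting this equal to 1.92/25 = 0.0768 gives M = 0.0256H.
Substituting into y = 250: H^(3/4)·(0.0256H)^(1/4) = 250.
Solving, H = 625 and M = 16.

H* = 625, M* = 16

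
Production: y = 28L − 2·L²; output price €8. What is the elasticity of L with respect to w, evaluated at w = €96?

From P·MP_L = w with MP_L = 28 − 4L, labor demand is L(w) = (28 − w/8)/4.
dL/dw = −1/(32) = -0.03125.
At w = 96, L = 4, so ε = (dL/dw)·(w/L) = (-0.03125)·(96/4) = -0.75.

ε = -0.75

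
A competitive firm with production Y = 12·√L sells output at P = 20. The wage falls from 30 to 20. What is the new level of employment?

From P·MP_L = w with MP_L = 6·L^(-1/2), the labor demand is L(w) = (120/w)^(2).
At w = 30: L = 16. At w = 20: L = 36.

L* = 36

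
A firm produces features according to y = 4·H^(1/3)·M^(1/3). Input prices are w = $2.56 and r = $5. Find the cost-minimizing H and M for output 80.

H* = 125, M* = 64

Cost minimization requires the marginal rate of technical substitution to equal the input-price ratio: MP_H/MP_M = w/r.
Here MP_H/MP_M = (1/3)·(M/H)/(1/3) = (M/H). Setting this equal to 2.56/5 = 0.512 gives M = 0.512H.
Substituting into y = 80: 4·H^(1/3)·(0.512H)^(1/3) = 80.
Solving, H = 125 and M = 64.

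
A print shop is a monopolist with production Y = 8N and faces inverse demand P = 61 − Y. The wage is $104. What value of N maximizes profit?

Marginal revenue from the inverse demand is MR = 61 − 2Y.
The marginal product is MP_N = 8.
A monopolist hires until marginal revenue product equals the wage: MR·MP_N = w.
(61 − 16N)·8 = 104, so N = 3.

N* = 3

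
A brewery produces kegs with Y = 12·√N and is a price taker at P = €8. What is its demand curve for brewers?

N(w) = 2304/w²

MP_N = (1/2)·12·N^(-1/2) = 6·N^(-1/2).
Setting P·MP_N = w: 48·N^(-1/2) = w.
Solving for N: N^(-1/2) = w/48, so N = (48/w)^(2).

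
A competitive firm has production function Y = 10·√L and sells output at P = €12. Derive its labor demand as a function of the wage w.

L(w) = 3600/w²

MP_L = (1/2)·10·L^(-1/2) = 5·L^(-1/2).
Setting P·MP_L = w: 60·L^(-1/2) = w.
Solving for L: L^(-1/2) = w/60, so L = (60/w)^(2).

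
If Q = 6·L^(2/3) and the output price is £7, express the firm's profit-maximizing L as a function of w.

MP_L = (2/3)·6·L^(-1/3) = 4·L^(-1/3).
Setting P·MP_L = w: 28·L^(-1/3) = w.
Solving for L: L^(-1/3) = w/28, so L = (28/w)^(3).

L(w) = 21952/w³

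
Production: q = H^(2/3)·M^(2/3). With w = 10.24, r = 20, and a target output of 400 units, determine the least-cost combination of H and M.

H* = 125, M* = 64

Cost minimization requires the marginal rate of technical substitution to equal the input-price ratio: MP_H/MP_M = w/r.
Here MP_H/MP_M = (2/3)·(M/H)/(2/3) = (M/H). Setting this equal to 10.24/20 = 0.512 gives M = 0.512H.
Substituting into q = 400: H^(2/3)·(0.512H)^(2/3) = 400.
Solving, H = 125 and M = 64.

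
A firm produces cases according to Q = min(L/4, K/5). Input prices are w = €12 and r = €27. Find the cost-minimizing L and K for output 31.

L* = 124, K* = 155

With a fixed-proportions technology, the cost-minimizing bundle uses no slack in either input: L/4 = K/5 = Q.
So L = 4·31 = 124 and K = 5·31 = 155.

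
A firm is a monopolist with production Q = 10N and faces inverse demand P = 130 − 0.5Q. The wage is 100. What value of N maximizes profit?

Marginal revenue from the inverse demand is MR = 130 − Q.
The marginal product is MP_N = 10.
A monopolist hires until marginal revenue product equals the wage: MR·MP_N = w.
(130 − 10N)·10 = 100, so N = 12.

N* = 12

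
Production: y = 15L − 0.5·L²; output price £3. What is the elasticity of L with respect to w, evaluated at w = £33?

ε = -2.75

From P·MP_L = w with MP_L = 15 − L, labor demand is L(w) = 15 − w/3.
dL/dw = −1/(3) = -1/3.
At w = 33, L = 4, so ε = (dL/dw)·(w/L) = (-1/3)·(33/4) = -2.75.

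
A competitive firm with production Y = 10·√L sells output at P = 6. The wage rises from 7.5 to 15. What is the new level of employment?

From P·MP_L = w with MP_L = 5·L^(-1/2), the labor demand is L(w) = (30/w)^(2).
At w = 7.5: L = 16. At w = 15: L = 4.

L* = 4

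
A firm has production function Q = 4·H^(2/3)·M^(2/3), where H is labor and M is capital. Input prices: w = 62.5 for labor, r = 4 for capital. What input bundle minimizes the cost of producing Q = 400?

H* = 8, M* = 125

Cost minimization requires the marginal rate of technical substitution to equal the input-price ratio: MP_H/MP_M = w/r.
Here MP_H/MP_M = (2/3)·(M/H)/(2/3) = (M/H). Setting this equal to 62.5/4 = 15.625 gives M = 15.625H.
Substituting into Q = 400: 4·H^(2/3)·(15.625H)^(2/3) = 400.
Solving, H = 8 and M = 125.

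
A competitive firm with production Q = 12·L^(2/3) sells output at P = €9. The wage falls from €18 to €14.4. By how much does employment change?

From P·MP_L = w with MP_L = 8·L^(-1/3), the labor demand is L(w) = (72/w)^(3).
At w = 18: L = 64. At w = 14.4: L = 125.
ΔL = 125 − 64 = 61.

ΔL = 61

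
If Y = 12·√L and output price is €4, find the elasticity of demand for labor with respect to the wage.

MP_L = (1/2)·12·L^(-1/2), so P·MP_L = w gives 24·L^(-1/2) = w.
Solving, L(w) = (24/w)^(2). This is a constant-elasticity form: L ∝ w^(−2), so ε = −2.

ε = -2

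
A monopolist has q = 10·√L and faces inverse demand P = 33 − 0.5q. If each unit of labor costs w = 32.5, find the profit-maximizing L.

Marginal revenue from the inverse demand is MR = 33 − q.
The marginal product is MP_L = 5·L^(-1/2).
A monopolist hires until marginal revenue product equals the wage: MR·MP_L = w.
At L, q = 10·√L. Substituting and solving: (33 − 10·√L)·5·L^(-1/2) = 32.5 gives L = 4.

L* = 4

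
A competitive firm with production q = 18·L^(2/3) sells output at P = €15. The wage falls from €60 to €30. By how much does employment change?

ΔL = 189

From P·MP_L = w with MP_L = 12·L^(-1/3), the labor demand is L(w) = (180/w)^(3).
At w = 60: L = 27. At w = 30: L = 216.
ΔL = 216 − 27 = 189.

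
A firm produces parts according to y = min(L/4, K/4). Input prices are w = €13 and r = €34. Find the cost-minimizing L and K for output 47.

L* = 188, K* = 188

With a fixed-proportions technology, the cost-minimizing bundle uses no slack in either input: L/4 = K/4 = y.
So L = 4·47 = 188 and K = 4·47 = 188.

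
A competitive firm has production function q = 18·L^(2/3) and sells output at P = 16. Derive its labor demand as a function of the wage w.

L(w) = 7077888/w³

MP_L = (2/3)·18·L^(-1/3) = 12·L^(-1/3).
Setting P·MP_L = w: 192·L^(-1/3) = w.
Solving for L: L^(-1/3) = w/192, so L = (192/w)^(3).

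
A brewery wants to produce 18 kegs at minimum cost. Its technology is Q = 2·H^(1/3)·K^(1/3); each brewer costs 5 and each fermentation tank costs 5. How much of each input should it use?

Cost minimization requires the marginal rate of technical substitution to equal the input-price ratio: MP_H/MP_K = w/r.
Here MP_H/MP_K = (1/3)·(K/H)/(1/3) = (K/H). Setting this equal to 5/5 = 1 gives K = H.
Substituting into Q = 18: 2·H^(1/3)·(H)^(1/3) = 18.
Solving, H = 27 and K = 27.

H* = 27, K* = 27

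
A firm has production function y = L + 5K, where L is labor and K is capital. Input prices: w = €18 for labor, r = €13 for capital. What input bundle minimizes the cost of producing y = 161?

The inputs are perfect substitutes, so the firm uses whichever has the lower cost per unit of output.
Cost per unit of output via L is 18; via K it is 2.6. K is cheaper.
Producing y = 161 with K alone: L = 0, K = 32.2.

L* = 0, K* = 32.2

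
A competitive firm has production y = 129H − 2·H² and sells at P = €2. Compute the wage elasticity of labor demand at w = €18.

From P·MP_H = w with MP_H = 129 − 4H, labor demand is H(w) = (129 − w/2)/4.
dH/dw = −1/(8) = -0.125.
At w = 18, H = 30, so ε = (dH/dw)·(w/H) = (-0.125)·(18/30) = -0.075.

ε = -0.075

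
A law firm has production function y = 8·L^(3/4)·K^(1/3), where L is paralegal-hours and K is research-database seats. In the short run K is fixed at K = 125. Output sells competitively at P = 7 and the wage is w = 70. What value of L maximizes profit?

L* = 81

With K = 125, MP_L = (3/4)·8·L^(-1/4)·125^(1/3) = 30·L^(-1/4).
Profit maximization for a price taker requires P·MP_L = w: 7·30·L^(-1/4) = 70.
So L^(-1/4) = 1/3, which gives L = 81.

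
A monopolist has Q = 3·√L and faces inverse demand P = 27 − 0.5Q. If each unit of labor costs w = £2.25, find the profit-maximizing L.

L* = 36

Marginal revenue from the inverse demand is MR = 27 − Q.
The marginal product is MP_L = 1.5·L^(-1/2).
A monopolist hires until marginal revenue product equals the wage: MR·MP_L = w.
At L, Q = 3·√L. Substituting and solving: (27 − 3·√L)·1.5·L^(-1/2) = 2.25 gives L = 36.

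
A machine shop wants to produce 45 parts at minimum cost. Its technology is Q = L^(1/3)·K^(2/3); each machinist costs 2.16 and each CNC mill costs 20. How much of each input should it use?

Cost minimization requires the marginal rate of technical substitution to equal the input-price ratio: MP_L/MP_K = w/r.
Here MP_L/MP_K = (1/3)·(K/L)/(2/3) = 0.5·(K/L). Setting this equal to 2.16/20 = 0.108 gives K = 0.216L.
Substituting into Q = 45: L^(1/3)·(0.216L)^(2/3) = 45.
Solving, L = 125 and K = 27.

L* = 125, K* = 27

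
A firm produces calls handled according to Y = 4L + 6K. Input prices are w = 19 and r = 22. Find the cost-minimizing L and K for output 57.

The inputs are perfect substitutes, so the firm uses whichever has the lower cost per unit of output.
Cost per unit of output via L is w/4 = 4.75; via K it is r/6 = 11/3. K is cheaper.
Producing Y = 57 with K alone: L = 0, K = 9.5.

L* = 0, K* = 9.5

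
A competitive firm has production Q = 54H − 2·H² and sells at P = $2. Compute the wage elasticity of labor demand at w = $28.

From P·MP_H = w with MP_H = 54 − 4H, labor demand is H(w) = (54 − w/2)/4.
dH/dw = −1/(8) = -0.125.
At w = 28, H = 10, so ε = (dH/dw)·(w/H) = (-0.125)·(28/10) = -0.35.

ε = -0.35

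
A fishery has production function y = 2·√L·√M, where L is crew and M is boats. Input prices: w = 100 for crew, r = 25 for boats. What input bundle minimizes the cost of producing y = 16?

L* = 4, M* = 16

Cost minimization requires the marginal rate of technical substitution to equal the input-price ratio: MP_L/MP_M = w/r.
Here MP_L/MP_M = (1/2)·(M/L)/(1/2) = (M/L). Setting this equal to 100/25 = 4 gives M = 4L.
Substituting into y = 16: 2·L^(1/2)·(4L)^(1/2) = 16.
Solving, L = 4 and M = 16.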